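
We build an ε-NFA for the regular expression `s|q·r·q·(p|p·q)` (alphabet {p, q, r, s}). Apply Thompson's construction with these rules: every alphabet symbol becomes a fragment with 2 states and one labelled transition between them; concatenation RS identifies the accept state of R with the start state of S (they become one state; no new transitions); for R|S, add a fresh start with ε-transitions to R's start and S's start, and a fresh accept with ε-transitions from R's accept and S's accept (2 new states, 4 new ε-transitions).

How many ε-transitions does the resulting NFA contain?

Recursing over subexpressions:
Each of the 7 symbol leaves contributes 0 ε-transitions.
  p·q → 0 ε-transitions
  p|p·q → 4 ε-transitions
  q·r·q·(p|p·q) → 4 ε-transitions
  s|q·r·q·(p|p·q) → 8 ε-transitions

8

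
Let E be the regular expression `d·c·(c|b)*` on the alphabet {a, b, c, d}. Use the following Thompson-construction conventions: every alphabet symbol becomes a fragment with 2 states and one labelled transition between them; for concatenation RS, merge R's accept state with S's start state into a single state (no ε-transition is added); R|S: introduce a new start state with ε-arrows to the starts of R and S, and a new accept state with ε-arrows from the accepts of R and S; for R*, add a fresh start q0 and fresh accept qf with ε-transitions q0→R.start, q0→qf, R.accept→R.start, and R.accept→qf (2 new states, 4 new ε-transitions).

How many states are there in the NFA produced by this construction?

10

Building bottom-up:
Each of the 4 symbol leaves contributes a 2-state fragment.
  c|b — 6 states
  (c|b)* — 8 states
  d·c·(c|b)* — 10 states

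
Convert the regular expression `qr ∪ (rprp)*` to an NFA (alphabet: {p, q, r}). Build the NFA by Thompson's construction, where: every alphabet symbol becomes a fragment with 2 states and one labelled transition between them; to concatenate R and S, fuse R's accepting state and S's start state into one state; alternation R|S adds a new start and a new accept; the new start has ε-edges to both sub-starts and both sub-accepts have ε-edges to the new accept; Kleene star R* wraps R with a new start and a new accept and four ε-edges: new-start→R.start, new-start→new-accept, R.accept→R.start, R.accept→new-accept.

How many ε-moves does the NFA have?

8

By structural recursion:
Each of the 6 symbol leaves contributes 0 ε-transitions.
  qr — 0 ε-transitions
  rprp — 0 ε-transitions
  (rprp)* — 4 ε-transitions
  qr ∪ (rprp)* — 8 ε-transitions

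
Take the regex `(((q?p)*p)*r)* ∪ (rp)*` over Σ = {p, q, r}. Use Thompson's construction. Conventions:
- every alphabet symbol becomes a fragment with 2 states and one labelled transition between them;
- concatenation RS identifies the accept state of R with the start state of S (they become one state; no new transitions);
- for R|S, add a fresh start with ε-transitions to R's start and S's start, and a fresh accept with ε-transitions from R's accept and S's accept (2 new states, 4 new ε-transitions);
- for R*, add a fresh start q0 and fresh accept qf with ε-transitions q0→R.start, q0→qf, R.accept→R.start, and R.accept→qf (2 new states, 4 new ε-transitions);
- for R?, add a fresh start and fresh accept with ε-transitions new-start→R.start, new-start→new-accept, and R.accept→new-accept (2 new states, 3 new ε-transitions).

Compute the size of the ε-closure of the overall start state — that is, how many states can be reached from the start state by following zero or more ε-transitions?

Compute the ε-closure size of each fragment's start state recursively; a symbol fragment's start has no outgoing ε-edge, so its closure is just itself (size 1).
  q? — new start has ε-edges to the inner start and to the new accept, so C = 2 + 1 = 3
  q?p — C = 3 + (1−1) = 3 (closure spills across the concat boundary because the left factor accepts ε)
  (q?p)* — the star's fresh start ε-reaches both the body's start and the fresh accept: C = 2 + 3 = 5
  (q?p)*p — C = 5 + (1−1) = 5 (closure spills across the concat boundary because the left factor accepts ε)
  ((q?p)*p)* — C = 1 (new start) + 5 (body) + 1 (new accept) = 7
  ((q?p)*p)*r — C = 7 + (1−1) = 7 (closure spills across the concat boundary because the left factor accepts ε)
  (((q?p)*p)*r)* — new start has ε-edges to the inner start and to the new accept, so C = 2 + 7 = 9
  rp — C equals the left operand's closure size = 1 (its accept is not ε-reachable, so the closure stops there)
  (rp)* — C = 1 (new start) + 1 (body) + 1 (new accept) = 3
  (((q?p)*p)*r)* ∪ (rp)* — C = 1 (new start) + (9 + 3) + 1 (new accept, since some branch ε-reaches its own accept) = 14

14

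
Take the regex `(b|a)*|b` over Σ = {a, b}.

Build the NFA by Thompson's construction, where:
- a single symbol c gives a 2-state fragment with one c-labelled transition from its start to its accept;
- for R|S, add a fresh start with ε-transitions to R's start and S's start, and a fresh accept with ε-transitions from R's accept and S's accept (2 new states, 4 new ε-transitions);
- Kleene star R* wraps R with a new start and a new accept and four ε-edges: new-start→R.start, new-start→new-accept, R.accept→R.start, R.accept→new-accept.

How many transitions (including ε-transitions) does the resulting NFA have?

15

Per subexpression:
Each of the 3 symbol leaves contributes 1 transition (1 symbol, 0 ε).
  b|a = 6 transitions (2 symbol, 4 ε)
  (b|a)* = 10 transitions (2 symbol, 8 ε)
  (b|a)*|b = 15 transitions (3 symbol, 12 ε)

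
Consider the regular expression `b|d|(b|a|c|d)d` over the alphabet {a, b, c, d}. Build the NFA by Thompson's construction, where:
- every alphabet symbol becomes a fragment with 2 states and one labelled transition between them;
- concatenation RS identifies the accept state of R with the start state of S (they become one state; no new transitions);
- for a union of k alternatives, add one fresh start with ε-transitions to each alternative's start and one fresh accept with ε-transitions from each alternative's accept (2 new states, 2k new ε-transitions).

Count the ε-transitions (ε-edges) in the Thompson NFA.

14

Per subexpression:
Each of the 7 symbol leaves contributes 0 ε-transitions.
  b|a|c|d — 8 ε-transitions
  (b|a|c|d)d — 8 ε-transitions
  b|d|(b|a|c|d)d — 14 ε-transitions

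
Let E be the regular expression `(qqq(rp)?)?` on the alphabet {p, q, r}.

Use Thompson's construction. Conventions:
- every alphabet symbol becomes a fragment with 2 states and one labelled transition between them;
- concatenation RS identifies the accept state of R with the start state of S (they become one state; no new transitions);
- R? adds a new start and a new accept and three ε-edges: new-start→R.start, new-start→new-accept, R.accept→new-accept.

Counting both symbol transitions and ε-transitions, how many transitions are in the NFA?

Recursing over subexpressions:
Each of the 5 symbol leaves contributes 1 transition (1 symbol, 0 ε).
  rp → 2 transitions (2 symbol, 0 ε)
  (rp)? → 5 transitions (2 symbol, 3 ε)
  qqq(rp)? → 8 transitions (5 symbol, 3 ε)
  (qqq(rp)?)? → 11 transitions (5 symbol, 6 ε)

11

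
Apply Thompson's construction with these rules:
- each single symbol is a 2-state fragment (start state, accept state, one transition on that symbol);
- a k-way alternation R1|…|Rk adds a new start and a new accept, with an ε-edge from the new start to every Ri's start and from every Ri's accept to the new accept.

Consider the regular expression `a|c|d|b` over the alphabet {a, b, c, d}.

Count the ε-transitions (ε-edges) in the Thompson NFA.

8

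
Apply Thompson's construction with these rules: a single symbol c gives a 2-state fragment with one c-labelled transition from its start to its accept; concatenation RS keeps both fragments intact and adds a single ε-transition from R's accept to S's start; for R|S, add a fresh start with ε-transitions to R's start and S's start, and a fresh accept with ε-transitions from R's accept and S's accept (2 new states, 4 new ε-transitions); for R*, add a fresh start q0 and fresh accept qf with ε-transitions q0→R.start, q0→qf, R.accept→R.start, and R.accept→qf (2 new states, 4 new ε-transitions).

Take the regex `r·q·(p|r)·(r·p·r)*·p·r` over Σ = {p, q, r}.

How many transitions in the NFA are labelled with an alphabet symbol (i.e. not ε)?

Bottom-up over the parse tree:
Each of the 9 symbol leaves contributes exactly 1 symbol transition.
  p|r = 2 symbol transitions
  r·p·r = 3 symbol transitions
  (r·p·r)* = 3 symbol transitions
  r·q·(p|r)·(r·p·r)*·p·r = 9 symbol transitions

9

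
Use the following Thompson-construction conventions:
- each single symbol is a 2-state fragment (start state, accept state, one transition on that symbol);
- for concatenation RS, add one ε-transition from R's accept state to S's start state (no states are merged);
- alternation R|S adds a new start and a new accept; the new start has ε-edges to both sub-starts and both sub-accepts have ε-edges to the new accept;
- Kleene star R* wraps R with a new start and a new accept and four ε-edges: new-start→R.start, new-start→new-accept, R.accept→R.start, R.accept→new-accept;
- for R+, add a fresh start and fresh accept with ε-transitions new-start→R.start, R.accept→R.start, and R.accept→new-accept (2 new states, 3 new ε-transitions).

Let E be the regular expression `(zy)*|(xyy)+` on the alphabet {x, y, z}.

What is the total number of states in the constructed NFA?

16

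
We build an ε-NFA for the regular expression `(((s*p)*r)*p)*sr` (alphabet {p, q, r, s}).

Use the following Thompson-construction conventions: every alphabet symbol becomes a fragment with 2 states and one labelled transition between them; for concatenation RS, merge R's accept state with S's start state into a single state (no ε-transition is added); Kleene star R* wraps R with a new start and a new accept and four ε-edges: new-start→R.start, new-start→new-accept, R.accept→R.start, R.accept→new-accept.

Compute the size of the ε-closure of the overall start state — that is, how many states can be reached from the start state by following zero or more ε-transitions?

Work bottom-up. For each fragment F, track |ε-closure(F.start)| and whether F's accept lies in that closure (i.e. whether F accepts ε). A single-symbol fragment has closure size 1 and does not accept ε.
  s* → the star's fresh start ε-reaches both the body's start and the fresh accept: C = 2 + 1 = 3
  s*p → the left operand accepts ε, so the closure extends into the next operand (the shared merged state is already counted); C = 3 + (1−1) = 3
  (s*p)* → new start has ε-edges to the inner start and to the new accept, so C = 2 + 3 = 5
  (s*p)*r → C = 5 + (1−1) = 5 (closure spills across the concat boundary because the left factor accepts ε)
  ((s*p)*r)* → the star's fresh start ε-reaches both the body's start and the fresh accept: C = 2 + 5 = 7
  ((s*p)*r)*p → the left operand accepts ε, so the closure extends into the next operand (the shared merged state is already counted); C = 7 + (1−1) = 7
  (((s*p)*r)*p)* → the star's fresh start ε-reaches both the body's start and the fresh accept: C = 2 + 7 = 9
  (((s*p)*r)*p)*sr → C = 9 + (1−1) = 9 (closure spills across the concat boundary because the left factor accepts ε)

9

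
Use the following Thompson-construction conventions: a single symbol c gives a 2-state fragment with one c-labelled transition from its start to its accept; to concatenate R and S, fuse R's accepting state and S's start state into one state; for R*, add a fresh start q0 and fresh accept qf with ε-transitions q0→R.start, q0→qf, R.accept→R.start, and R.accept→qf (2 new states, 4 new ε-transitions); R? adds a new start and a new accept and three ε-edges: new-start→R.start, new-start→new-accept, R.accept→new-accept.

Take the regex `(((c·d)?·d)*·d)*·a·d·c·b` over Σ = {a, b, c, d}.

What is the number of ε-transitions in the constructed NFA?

Recursing over subexpressions:
Each of the 8 symbol leaves contributes 0 ε-transitions.
  c·d = 0 ε-transitions
  (c·d)? = 3 ε-transitions
  (c·d)?·d = 3 ε-transitions
  ((c·d)?·d)* = 7 ε-transitions
  ((c·d)?·d)*·d = 7 ε-transitions
  (((c·d)?·d)*·d)* = 11 ε-transitions
  (((c·d)?·d)*·d)*·a·d·c·b = 11 ε-transitions

11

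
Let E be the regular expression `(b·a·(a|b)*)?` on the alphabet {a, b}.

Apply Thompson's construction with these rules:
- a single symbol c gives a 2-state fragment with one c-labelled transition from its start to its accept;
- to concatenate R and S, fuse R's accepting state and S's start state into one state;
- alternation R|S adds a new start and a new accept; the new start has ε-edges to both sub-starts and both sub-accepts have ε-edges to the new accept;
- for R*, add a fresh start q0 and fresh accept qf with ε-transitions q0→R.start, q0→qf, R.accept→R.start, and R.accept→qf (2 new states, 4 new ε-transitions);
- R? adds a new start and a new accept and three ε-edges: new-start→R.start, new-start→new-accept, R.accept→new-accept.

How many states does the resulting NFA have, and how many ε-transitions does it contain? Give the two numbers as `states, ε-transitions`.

Recursing over subexpressions:
Each of the 4 symbol leaves contributes 2 states and 0 ε-transitions.
  a|b : 6 states, 4 ε-transitions
  (a|b)* : 8 states, 8 ε-transitions
  b·a·(a|b)* : 10 states, 8 ε-transitions
  (b·a·(a|b)*)? : 12 states, 11 ε-transitions

12, 11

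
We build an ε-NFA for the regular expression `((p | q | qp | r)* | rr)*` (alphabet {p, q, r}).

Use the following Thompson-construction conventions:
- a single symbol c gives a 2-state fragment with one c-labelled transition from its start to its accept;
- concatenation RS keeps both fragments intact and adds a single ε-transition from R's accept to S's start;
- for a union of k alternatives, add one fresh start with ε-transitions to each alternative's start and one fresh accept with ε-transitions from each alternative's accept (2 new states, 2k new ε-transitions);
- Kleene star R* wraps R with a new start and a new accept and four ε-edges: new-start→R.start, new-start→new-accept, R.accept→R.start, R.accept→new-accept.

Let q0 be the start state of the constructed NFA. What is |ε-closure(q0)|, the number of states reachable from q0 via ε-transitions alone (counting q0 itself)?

12

Let C(F) = |ε-closure(F.start)| within fragment F, and note whether F accepts ε. Symbol fragments have C = 1 and do not accept ε. Then:
  qp → same as the first factor's closure: C = 1
  p | q | qp | r → C = 1 + 1 + 1 + 1 + 1 = 5 (the new accept is not ε-reachable since no branch accepts ε)
  (p | q | qp | r)* → new start has ε-edges to the inner start and to the new accept, so C = 2 + 5 = 7
  rr → C equals the left operand's closure size = 1 (its accept is not ε-reachable, so the closure stops there)
  (p | q | qp | r)* | rr → C = 1 (new start) + (7 + 1) + 1 (new accept, since some branch ε-reaches its own accept) = 10
  ((p | q | qp | r)* | rr)* → C = 1 (new start) + 10 (body) + 1 (new accept) = 12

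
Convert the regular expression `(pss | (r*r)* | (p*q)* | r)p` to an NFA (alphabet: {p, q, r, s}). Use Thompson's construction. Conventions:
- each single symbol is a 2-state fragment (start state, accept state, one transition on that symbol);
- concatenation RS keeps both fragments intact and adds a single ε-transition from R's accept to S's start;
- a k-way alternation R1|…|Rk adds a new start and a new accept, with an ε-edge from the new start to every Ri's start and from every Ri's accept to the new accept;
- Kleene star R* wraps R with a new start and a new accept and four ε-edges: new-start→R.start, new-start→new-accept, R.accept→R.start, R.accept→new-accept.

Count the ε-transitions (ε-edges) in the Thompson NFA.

Bottom-up over the parse tree:
Each of the 9 symbol leaves contributes 0 ε-transitions.
  pss = 2 ε-transitions
  r* = 4 ε-transitions
  r*r = 5 ε-transitions
  (r*r)* = 9 ε-transitions
  p* = 4 ε-transitions
  p*q = 5 ε-transitions
  (p*q)* = 9 ε-transitions
  pss | (r*r)* | (p*q)* | r = 28 ε-transitions
  (pss | (r*r)* | (p*q)* | r)p = 29 ε-transitions

29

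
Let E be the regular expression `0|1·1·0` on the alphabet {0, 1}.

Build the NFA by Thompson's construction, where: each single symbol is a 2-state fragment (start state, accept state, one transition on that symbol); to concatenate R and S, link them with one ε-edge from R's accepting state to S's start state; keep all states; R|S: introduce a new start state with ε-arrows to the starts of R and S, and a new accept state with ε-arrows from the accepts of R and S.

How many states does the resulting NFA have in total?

Recursing over subexpressions:
Each of the 4 symbol leaves contributes a 2-state fragment.
  1·1·0 = 6 states
  0|1·1·0 = 10 states

10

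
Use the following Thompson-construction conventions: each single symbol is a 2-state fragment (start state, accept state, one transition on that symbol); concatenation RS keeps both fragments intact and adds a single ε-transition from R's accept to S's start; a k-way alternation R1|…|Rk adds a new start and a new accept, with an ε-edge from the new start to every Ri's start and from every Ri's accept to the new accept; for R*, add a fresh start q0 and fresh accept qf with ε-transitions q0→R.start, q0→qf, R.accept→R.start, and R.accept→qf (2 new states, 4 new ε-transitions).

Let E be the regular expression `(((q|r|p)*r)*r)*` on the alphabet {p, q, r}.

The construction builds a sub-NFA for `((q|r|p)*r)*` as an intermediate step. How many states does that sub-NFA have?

14

Fragment for `((q|r|p)*r)*`:
Each of the 4 symbol leaves contributes a 2-state fragment.
  q|r|p → 8 states
  (q|r|p)* → 10 states
  (q|r|p)*r → 12 states
  ((q|r|p)*r)* → 14 states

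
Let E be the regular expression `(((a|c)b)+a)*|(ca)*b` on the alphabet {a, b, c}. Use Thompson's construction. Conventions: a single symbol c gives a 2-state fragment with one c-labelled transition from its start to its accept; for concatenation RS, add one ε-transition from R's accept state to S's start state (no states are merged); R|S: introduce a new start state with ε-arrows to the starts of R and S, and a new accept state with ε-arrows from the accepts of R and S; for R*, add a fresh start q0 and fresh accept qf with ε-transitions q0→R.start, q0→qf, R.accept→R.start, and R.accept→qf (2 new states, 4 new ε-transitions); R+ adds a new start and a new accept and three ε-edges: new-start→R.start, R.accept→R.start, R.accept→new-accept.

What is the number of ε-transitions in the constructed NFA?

Bottom-up over the parse tree:
Each of the 7 symbol leaves contributes 0 ε-transitions.
  a|c → 4 ε-transitions
  (a|c)b → 5 ε-transitions
  ((a|c)b)+ → 8 ε-transitions
  ((a|c)b)+a → 9 ε-transitions
  (((a|c)b)+a)* → 13 ε-transitions
  ca → 1 ε-transition
  (ca)* → 5 ε-transitions
  (ca)*b → 6 ε-transitions
  (((a|c)b)+a)*|(ca)*b → 23 ε-transitions

23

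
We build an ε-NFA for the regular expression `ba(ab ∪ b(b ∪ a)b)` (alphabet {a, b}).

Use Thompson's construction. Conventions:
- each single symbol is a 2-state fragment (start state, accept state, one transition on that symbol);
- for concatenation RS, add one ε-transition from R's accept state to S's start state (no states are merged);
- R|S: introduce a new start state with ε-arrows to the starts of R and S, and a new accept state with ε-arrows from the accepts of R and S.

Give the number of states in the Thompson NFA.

Per subexpression:
Each of the 8 symbol leaves contributes a 2-state fragment.
  ab → 4 states
  b ∪ a → 6 states
  b(b ∪ a)b → 10 states
  ab ∪ b(b ∪ a)b → 16 states
  ba(ab ∪ b(b ∪ a)b) → 20 states

20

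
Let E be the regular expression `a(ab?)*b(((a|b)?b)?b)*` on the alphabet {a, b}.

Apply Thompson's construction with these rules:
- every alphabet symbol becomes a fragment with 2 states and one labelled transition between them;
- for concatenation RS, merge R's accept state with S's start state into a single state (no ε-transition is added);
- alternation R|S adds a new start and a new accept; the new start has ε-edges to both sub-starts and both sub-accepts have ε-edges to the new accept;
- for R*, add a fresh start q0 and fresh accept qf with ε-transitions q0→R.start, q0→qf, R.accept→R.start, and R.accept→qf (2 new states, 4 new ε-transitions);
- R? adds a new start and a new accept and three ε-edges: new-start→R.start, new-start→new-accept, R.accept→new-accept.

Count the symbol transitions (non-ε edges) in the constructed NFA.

8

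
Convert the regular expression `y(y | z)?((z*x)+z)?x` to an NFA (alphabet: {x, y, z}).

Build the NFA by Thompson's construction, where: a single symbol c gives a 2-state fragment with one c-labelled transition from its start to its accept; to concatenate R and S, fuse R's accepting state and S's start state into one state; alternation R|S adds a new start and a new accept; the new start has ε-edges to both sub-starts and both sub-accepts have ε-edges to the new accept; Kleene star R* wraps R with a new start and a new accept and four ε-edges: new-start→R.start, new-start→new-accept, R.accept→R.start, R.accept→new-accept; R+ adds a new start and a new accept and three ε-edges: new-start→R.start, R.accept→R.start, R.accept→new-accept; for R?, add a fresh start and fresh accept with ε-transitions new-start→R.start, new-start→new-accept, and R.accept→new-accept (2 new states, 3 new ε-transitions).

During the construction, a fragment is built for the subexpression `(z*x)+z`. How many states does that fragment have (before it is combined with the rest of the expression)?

8

Fragment for `(z*x)+z`:
Each of the 3 symbol leaves contributes a 2-state fragment.
  z* — 4 states
  z*x — 5 states
  (z*x)+ — 7 states
  (z*x)+z — 8 states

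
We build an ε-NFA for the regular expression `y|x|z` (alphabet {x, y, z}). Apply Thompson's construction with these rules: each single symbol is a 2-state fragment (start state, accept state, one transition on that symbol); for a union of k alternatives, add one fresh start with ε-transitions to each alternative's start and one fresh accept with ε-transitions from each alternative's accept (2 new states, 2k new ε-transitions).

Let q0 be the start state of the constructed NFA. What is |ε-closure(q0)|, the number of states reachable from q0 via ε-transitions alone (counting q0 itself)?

4

Let C(F) = |ε-closure(F.start)| within fragment F, and note whether F accepts ε. Symbol fragments have C = 1 and do not accept ε. Then:
  y|x|z — new start ε-reaches every alternative's start; none of them accept ε, so the new accept is not reached: |ε-closure| = 1 + 1 + 1 + 1 = 4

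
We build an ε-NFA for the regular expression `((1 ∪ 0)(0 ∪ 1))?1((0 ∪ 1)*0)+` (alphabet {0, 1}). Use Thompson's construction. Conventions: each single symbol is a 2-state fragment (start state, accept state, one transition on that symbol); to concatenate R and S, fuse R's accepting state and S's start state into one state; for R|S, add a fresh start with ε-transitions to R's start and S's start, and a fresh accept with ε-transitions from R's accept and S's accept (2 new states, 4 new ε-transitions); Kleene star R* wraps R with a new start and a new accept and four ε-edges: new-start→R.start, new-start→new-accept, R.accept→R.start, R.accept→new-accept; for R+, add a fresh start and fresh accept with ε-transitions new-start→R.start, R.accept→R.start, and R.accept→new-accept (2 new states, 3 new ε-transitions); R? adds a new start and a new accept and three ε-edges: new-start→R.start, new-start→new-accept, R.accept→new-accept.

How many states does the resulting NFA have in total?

Building bottom-up:
Each of the 8 symbol leaves contributes a 2-state fragment.
  1 ∪ 0 — 6 states
  0 ∪ 1 — 6 states
  (1 ∪ 0)(0 ∪ 1) — 11 states
  ((1 ∪ 0)(0 ∪ 1))? — 13 states
  0 ∪ 1 — 6 states
  (0 ∪ 1)* — 8 states
  (0 ∪ 1)*0 — 9 states
  ((0 ∪ 1)*0)+ — 11 states
  ((1 ∪ 0)(0 ∪ 1))?1((0 ∪ 1)*0)+ — 24 states

24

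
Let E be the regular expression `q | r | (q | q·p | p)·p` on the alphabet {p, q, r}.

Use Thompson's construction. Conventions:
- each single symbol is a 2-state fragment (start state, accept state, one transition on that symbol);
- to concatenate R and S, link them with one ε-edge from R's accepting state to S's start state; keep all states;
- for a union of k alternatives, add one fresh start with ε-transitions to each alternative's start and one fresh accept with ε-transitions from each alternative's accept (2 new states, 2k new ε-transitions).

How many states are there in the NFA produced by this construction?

Recursing over subexpressions:
Each of the 7 symbol leaves contributes a 2-state fragment.
  q·p = 4 states
  q | q·p | p = 10 states
  (q | q·p | p)·p = 12 states
  q | r | (q | q·p | p)·p = 18 states

18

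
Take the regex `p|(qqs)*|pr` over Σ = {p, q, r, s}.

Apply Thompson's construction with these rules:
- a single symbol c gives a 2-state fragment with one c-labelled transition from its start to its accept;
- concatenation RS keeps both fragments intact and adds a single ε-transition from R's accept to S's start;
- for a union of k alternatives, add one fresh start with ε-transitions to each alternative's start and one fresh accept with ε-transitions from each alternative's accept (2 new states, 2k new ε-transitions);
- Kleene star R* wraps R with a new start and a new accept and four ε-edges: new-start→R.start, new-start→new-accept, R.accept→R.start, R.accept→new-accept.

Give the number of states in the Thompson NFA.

Per subexpression:
Each of the 6 symbol leaves contributes a 2-state fragment.
  qqs — 6 states
  (qqs)* — 8 states
  pr — 4 states
  p|(qqs)*|pr — 16 states

16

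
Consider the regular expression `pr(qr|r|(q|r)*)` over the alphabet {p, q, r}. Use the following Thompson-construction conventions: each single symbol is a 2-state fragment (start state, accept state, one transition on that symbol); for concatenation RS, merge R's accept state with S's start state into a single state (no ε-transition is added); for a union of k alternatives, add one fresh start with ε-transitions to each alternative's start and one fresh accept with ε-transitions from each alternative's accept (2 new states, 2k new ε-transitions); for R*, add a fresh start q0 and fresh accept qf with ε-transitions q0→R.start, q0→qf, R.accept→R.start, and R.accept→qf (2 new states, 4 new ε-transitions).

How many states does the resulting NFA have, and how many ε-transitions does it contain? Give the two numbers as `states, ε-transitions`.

Building bottom-up:
Each of the 7 symbol leaves contributes 2 states and 0 ε-transitions.
  qr → 3 states, 0 ε-transitions
  q|r → 6 states, 4 ε-transitions
  (q|r)* → 8 states, 8 ε-transitions
  qr|r|(q|r)* → 15 states, 14 ε-transitions
  pr(qr|r|(q|r)*) → 17 states, 14 ε-transitions

17, 14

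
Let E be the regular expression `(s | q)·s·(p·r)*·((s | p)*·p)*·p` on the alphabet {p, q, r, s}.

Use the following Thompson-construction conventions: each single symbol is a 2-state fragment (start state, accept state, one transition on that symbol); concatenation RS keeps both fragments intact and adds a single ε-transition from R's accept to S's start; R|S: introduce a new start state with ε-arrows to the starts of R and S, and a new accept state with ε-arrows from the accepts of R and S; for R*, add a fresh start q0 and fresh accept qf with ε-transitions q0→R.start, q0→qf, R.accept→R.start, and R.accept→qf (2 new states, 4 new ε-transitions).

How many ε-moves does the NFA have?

26

Building bottom-up:
Each of the 9 symbol leaves contributes 0 ε-transitions.
  s | q : 4 ε-transitions
  p·r : 1 ε-transition
  (p·r)* : 5 ε-transitions
  s | p : 4 ε-transitions
  (s | p)* : 8 ε-transitions
  (s | p)*·p : 9 ε-transitions
  ((s | p)*·p)* : 13 ε-transitions
  (s | q)·s·(p·r)*·((s | p)*·p)*·p : 26 ε-transitions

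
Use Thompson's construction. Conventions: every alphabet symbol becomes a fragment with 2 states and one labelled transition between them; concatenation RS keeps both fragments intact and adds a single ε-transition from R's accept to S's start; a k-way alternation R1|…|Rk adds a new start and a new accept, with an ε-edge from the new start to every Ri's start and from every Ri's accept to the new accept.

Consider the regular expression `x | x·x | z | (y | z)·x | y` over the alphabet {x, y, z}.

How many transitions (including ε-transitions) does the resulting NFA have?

24

Bottom-up over the parse tree:
Each of the 8 symbol leaves contributes 1 transition (1 symbol, 0 ε).
  x·x — 3 transitions (2 symbol, 1 ε)
  y | z — 6 transitions (2 symbol, 4 ε)
  (y | z)·x — 8 transitions (3 symbol, 5 ε)
  x | x·x | z | (y | z)·x | y — 24 transitions (8 symbol, 16 ε)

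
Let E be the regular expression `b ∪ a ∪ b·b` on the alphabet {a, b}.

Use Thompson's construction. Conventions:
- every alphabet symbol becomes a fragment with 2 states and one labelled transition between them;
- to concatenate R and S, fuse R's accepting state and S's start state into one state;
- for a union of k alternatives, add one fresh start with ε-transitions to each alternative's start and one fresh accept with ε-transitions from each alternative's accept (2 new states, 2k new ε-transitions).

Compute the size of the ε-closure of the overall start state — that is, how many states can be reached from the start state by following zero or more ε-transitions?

4

Let C(F) = |ε-closure(F.start)| within fragment F, and note whether F accepts ε. Symbol fragments have C = 1 and do not accept ε. Then:
  b·b : C equals the left operand's closure size = 1 (its accept is not ε-reachable, so the closure stops there)
  b ∪ a ∪ b·b : new start ε-reaches every alternative's start; none of them accept ε, so the new accept is not reached: C = 1 + 1 + 1 + 1 = 4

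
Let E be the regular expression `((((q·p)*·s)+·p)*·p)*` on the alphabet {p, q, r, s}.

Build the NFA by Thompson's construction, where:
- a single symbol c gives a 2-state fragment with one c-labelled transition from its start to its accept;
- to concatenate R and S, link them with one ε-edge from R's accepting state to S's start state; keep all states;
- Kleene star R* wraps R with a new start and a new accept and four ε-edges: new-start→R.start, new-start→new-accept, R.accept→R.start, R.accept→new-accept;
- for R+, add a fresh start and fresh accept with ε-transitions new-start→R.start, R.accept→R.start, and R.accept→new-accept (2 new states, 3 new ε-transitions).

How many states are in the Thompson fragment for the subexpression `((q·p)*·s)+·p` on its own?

12

Fragment for `((q·p)*·s)+·p`:
Each of the 4 symbol leaves contributes a 2-state fragment.
  q·p : 4 states
  (q·p)* : 6 states
  (q·p)*·s : 8 states
  ((q·p)*·s)+ : 10 states
  ((q·p)*·s)+·p : 12 states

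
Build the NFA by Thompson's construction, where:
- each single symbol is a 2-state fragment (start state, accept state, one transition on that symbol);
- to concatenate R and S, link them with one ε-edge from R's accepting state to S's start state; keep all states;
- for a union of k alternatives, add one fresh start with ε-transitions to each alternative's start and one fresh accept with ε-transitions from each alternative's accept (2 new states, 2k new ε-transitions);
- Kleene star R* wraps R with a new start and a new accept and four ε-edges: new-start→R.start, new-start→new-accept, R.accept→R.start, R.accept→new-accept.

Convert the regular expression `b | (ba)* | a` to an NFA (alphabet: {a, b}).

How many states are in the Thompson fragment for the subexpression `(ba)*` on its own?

Fragment for `(ba)*`:
Each of the 2 symbol leaves contributes a 2-state fragment.
  ba = 4 states
  (ba)* = 6 states

6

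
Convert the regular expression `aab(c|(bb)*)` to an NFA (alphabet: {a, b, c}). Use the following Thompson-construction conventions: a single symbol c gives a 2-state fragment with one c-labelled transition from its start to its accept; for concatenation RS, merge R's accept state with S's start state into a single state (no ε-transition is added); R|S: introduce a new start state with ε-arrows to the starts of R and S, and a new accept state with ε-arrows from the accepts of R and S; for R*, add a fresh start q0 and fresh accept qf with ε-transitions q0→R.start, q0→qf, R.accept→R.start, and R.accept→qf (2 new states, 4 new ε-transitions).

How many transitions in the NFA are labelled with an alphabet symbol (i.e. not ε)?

6

Recursing over subexpressions:
Each of the 6 symbol leaves contributes exactly 1 symbol transition.
  bb → 2 symbol transitions
  (bb)* → 2 symbol transitions
  c|(bb)* → 3 symbol transitions
  aab(c|(bb)*) → 6 symbol transitions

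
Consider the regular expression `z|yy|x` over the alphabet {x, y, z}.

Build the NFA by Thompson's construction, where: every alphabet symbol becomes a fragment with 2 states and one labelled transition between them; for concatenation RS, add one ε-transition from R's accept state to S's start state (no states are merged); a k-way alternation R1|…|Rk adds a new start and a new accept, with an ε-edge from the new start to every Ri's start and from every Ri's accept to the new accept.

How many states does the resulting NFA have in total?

10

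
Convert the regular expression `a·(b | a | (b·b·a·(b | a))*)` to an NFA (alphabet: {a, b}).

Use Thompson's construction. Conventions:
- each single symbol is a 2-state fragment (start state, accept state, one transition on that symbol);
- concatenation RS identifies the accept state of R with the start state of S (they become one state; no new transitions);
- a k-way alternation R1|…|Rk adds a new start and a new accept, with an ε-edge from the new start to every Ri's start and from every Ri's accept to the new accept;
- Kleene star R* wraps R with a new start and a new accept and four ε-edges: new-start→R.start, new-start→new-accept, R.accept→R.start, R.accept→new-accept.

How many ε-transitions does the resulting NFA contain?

By structural recursion:
Each of the 8 symbol leaves contributes 0 ε-transitions.
  b | a — 4 ε-transitions
  b·b·a·(b | a) — 4 ε-transitions
  (b·b·a·(b | a))* — 8 ε-transitions
  b | a | (b·b·a·(b | a))* — 14 ε-transitions
  a·(b | a | (b·b·a·(b | a))*) — 14 ε-transitions

14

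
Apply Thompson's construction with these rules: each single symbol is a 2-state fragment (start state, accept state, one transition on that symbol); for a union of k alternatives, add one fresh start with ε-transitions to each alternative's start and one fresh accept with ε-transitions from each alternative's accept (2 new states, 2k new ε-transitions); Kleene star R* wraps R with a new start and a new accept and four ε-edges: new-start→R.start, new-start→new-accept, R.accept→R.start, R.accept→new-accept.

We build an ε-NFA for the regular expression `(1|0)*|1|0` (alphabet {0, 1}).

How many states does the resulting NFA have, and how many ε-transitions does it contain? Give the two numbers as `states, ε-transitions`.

14, 14

By structural recursion:
Each of the 4 symbol leaves contributes 2 states and 0 ε-transitions.
  1|0 — 6 states, 4 ε-transitions
  (1|0)* — 8 states, 8 ε-transitions
  (1|0)*|1|0 — 14 states, 14 ε-transitions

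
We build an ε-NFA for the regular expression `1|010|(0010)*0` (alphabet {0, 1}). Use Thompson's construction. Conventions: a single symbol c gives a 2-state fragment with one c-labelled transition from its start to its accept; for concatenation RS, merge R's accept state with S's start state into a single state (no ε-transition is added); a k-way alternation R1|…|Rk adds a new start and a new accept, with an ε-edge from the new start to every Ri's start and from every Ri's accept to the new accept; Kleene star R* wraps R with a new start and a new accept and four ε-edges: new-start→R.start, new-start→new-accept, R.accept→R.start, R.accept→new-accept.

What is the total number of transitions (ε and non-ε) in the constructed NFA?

Per subexpression:
Each of the 9 symbol leaves contributes 1 transition (1 symbol, 0 ε).
  010 — 3 transitions (3 symbol, 0 ε)
  0010 — 4 transitions (4 symbol, 0 ε)
  (0010)* — 8 transitions (4 symbol, 4 ε)
  (0010)*0 — 9 transitions (5 symbol, 4 ε)
  1|010|(0010)*0 — 19 transitions (9 symbol, 10 ε)

19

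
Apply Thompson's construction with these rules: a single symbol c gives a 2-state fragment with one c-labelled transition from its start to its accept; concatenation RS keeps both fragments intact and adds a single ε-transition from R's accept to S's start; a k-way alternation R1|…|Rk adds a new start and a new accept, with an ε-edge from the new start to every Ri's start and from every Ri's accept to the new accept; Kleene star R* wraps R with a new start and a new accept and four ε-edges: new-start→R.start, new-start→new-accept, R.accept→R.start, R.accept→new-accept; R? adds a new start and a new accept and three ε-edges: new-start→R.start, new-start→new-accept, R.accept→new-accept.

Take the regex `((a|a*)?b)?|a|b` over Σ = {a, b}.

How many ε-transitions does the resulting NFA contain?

21

Building bottom-up:
Each of the 5 symbol leaves contributes 0 ε-transitions.
  a* — 4 ε-transitions
  a|a* — 8 ε-transitions
  (a|a*)? — 11 ε-transitions
  (a|a*)?b — 12 ε-transitions
  ((a|a*)?b)? — 15 ε-transitions
  ((a|a*)?b)?|a|b — 21 ε-transitions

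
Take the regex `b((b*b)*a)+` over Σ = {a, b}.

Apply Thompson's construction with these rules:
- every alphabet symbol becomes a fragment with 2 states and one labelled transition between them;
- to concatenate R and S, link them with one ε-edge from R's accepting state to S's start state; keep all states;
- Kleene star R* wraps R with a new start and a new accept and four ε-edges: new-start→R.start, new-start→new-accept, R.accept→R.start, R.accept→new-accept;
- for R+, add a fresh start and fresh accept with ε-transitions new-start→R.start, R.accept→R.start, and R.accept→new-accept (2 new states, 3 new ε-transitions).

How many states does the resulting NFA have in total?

14

Recursing over subexpressions:
Each of the 4 symbol leaves contributes a 2-state fragment.
  b* — 4 states
  b*b — 6 states
  (b*b)* — 8 states
  (b*b)*a — 10 states
  ((b*b)*a)+ — 12 states
  b((b*b)*a)+ — 14 states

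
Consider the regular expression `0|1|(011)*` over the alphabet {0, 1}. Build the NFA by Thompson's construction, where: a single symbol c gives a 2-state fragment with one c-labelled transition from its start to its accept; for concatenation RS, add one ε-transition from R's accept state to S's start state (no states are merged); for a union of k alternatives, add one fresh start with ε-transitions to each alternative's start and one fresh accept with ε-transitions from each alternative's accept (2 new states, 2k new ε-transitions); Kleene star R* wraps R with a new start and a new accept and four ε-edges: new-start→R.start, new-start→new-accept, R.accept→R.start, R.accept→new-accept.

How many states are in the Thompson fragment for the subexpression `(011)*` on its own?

Fragment for `(011)*`:
Each of the 3 symbol leaves contributes a 2-state fragment.
  011 — 6 states
  (011)* — 8 states

8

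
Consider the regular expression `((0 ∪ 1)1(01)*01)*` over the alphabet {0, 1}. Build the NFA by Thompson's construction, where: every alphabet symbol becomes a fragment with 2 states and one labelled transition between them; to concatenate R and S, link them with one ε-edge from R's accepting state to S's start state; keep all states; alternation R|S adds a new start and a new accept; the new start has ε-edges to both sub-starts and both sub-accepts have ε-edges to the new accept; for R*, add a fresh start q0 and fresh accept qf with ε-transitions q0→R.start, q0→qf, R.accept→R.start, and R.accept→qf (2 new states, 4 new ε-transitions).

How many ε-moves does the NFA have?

Bottom-up over the parse tree:
Each of the 7 symbol leaves contributes 0 ε-transitions.
  0 ∪ 1 = 4 ε-transitions
  01 = 1 ε-transition
  (01)* = 5 ε-transitions
  (0 ∪ 1)1(01)*01 = 13 ε-transitions
  ((0 ∪ 1)1(01)*01)* = 17 ε-transitions

17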